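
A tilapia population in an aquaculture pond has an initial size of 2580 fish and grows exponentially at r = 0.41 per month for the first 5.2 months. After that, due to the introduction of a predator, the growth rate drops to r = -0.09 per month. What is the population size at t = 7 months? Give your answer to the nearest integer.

18500 fish

Phase 1: N(5.2) = 2580·e^(0.41×5.2) = 2580·e^2.132 = 21753.8.
Phase 2 runs for 7 − 5.2 = 1.8 months at r = -0.09.
N(7) = 21753.8·e^(-0.09×1.8) = 21753.8·e^-0.162 = 18500.3.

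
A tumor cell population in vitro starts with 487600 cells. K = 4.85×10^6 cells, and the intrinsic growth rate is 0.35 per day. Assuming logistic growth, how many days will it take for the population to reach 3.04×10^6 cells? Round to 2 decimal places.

A = (K − N₀)/N₀ = (4.85×10^6 − 487600)/487600 = 8.9467.
Solve 4.85×10^6/(1 + 8.9467·e^(−0.35t)) = 3.04×10^6: 1 + 8.9467·e^(−0.35t) = 1.5954, so e^(−0.35t) = 0.0665493.
−0.35·t = ln(0.0665493) = -2.7098, so t = 2.7098/0.35 = 7.7423.

7.74 days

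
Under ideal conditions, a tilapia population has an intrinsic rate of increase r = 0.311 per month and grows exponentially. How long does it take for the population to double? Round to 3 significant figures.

2.23 months

Doubling time t_d = ln(2)/r = 0.6931/0.311 = 2.2288.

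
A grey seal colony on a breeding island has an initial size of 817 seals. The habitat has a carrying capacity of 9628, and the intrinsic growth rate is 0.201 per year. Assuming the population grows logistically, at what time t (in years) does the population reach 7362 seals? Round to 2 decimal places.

17.69 years

A = (K − N₀)/N₀ = (9628 − 817)/817 = 10.785.
Solve 9628/(1 + 10.785·e^(−0.201t)) = 7362: 1 + 10.785·e^(−0.201t) = 1.3078, so e^(−0.201t) = 0.0285405.
−0.201·t = ln(0.0285405) = -3.5564, so t = 3.5564/0.201 = 17.694.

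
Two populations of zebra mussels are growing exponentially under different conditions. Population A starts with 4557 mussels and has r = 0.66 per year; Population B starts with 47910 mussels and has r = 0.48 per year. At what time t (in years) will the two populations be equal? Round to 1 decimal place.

13.1 years

Set 4557·e^(0.66t) = 47910·e^(0.48t).
e^((0.66 − 0.48)t) = 47910/4557 → e^(0.18·t) = 10.513.
0.18·t = ln(10.513) = 2.3527, so t = 2.3527/0.18 = 13.07.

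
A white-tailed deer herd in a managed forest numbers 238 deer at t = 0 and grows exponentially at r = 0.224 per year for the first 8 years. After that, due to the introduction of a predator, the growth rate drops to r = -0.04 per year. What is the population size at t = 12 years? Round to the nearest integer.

1217 deer

Phase 1: N(8) = 238·e^(0.224×8) = 238·e^1.792 = 1428.34.
Phase 2 runs for 12 − 8 = 4 years at r = -0.04.
N(12) = 1428.34·e^(-0.04×4) = 1428.34·e^-0.16 = 1217.15.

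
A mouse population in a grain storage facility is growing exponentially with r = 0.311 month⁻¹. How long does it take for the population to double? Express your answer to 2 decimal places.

2.23 months

Doubling time t_d = ln(2)/r = 0.6931/0.311 = 2.2288.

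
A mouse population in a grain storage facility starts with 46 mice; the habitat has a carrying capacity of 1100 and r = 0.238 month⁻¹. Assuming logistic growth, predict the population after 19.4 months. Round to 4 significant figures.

896.9 mice

A = (K − N₀)/N₀ = (1100 − 46)/46 = 22.913.
N(t) = K/(1 + A·e^(−rt)) = 1100/(1 + 22.913×e^(−0.238×19.4)).
e^(−4.617) = 0.0098804; denominator = 1 + 22.913×0.0098804 = 1.2264.
N = 1100/1.2264 = 896.941.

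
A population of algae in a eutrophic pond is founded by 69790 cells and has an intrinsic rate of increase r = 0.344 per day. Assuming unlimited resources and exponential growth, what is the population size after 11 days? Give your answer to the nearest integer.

3070178 cells

N(t) = N₀·e^(rt) = 69790 × e^(0.344×11) = 69790 × e^3.784.
e^3.784 ≈ 43.992, so N ≈ 69790 × 43.992 = 3.070178×10^6.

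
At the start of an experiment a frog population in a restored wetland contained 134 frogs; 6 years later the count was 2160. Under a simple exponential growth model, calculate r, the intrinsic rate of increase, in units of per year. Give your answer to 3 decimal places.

From N(t) = N₀·e^(rt): e^(r·6) = 2160/134 = 16.119.
r·6 = ln(16.119) = 2.78, so r = 2.78/6 = 0.46334.

0.463 per year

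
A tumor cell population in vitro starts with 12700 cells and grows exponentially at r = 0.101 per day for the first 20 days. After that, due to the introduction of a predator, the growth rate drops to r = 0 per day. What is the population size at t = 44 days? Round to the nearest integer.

Phase 1: N(20) = 12700·e^(0.101×20) = 12700·e^2.02 = 95736.7.
Phase 2 runs for 44 − 20 = 24 days at r = 0.
N(44) = 95736.7·e^(0×24) = 95736.7·e^-0 = 95736.7.

95737 cells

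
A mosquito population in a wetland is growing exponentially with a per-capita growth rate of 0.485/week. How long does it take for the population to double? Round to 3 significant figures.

1.43 weeks

Doubling time t_d = ln(2)/r = 0.6931/0.485 = 1.4292.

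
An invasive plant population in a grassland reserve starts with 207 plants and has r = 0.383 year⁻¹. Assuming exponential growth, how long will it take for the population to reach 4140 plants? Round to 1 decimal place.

7.8 years

Set N₀·e^(rt) = 4140: e^(0.383·t) = 4140/207 = 20.
0.383·t = ln(20) = 2.9957, so t = 2.9957/0.383 = 7.8218.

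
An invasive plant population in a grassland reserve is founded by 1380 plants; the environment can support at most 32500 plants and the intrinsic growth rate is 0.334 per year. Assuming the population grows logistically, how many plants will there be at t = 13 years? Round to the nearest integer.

25128 plants

A = (K − N₀)/N₀ = (32500 − 1380)/1380 = 22.551.
N(t) = K/(1 + A·e^(−rt)) = 32500/(1 + 22.551×e^(−0.334×13)).
e^(−4.342) = 0.01301; denominator = 1 + 22.551×0.01301 = 1.2934.
N = 32500/1.2934 = 25127.7.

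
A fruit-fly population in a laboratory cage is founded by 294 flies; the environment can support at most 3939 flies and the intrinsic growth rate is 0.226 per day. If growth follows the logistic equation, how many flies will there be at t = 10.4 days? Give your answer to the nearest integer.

1805 flies

A = (K − N₀)/N₀ = (3939 − 294)/294 = 12.398.
N(t) = K/(1 + A·e^(−rt)) = 3939/(1 + 12.398×e^(−0.226×10.4)).
e^(−2.35) = 0.095331; denominator = 1 + 12.398×0.095331 = 2.1819.
N = 3939/2.1819 = 1805.3.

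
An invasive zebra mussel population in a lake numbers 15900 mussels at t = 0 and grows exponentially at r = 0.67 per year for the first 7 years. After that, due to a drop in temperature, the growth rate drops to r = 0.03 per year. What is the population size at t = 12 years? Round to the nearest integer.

2010863 mussels

Phase 1: N(7) = 15900·e^(0.67×7) = 15900·e^4.69 = 1.730766×10^6.
Phase 2 runs for 12 − 7 = 5 years at r = 0.03.
N(12) = 1.730766×10^6·e^(0.03×5) = 1.730766×10^6·e^0.15 = 2.010863×10^6.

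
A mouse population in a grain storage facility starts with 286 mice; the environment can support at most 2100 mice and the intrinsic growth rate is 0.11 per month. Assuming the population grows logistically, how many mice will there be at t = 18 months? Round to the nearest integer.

1120 mice

A = (K − N₀)/N₀ = (2100 − 286)/286 = 6.3427.
N(t) = K/(1 + A·e^(−rt)) = 2100/(1 + 6.3427×e^(−0.11×18)).
e^(−1.98) = 0.13807; denominator = 1 + 6.3427×0.13807 = 1.8757.
N = 2100/1.8757 = 1119.57.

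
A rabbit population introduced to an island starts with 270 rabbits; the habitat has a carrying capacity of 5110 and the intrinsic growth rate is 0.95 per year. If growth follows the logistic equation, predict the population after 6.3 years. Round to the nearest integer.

A = (K − N₀)/N₀ = (5110 − 270)/270 = 17.926.
N(t) = K/(1 + A·e^(−rt)) = 5110/(1 + 17.926×e^(−0.95×6.3)).
e^(−5.985) = 0.0025162; denominator = 1 + 17.926×0.0025162 = 1.0451.
N = 5110/1.0451 = 4889.46.

4889 rabbits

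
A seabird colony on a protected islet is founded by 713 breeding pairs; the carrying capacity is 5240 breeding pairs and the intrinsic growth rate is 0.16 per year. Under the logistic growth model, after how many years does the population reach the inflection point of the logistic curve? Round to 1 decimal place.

11.6 years

Logistic growth is fastest at N = K/2 = 2620.
A = (K − N₀)/N₀ = 6.3492. Set K/(1 + A·e^(−rt)) = K/2 → A·e^(−rt) = 1.
e^(−0.16t) = 1/6.3492 = 0.157499, so t = ln(6.3492)/0.16 = 1.8483/0.16 = 11.552.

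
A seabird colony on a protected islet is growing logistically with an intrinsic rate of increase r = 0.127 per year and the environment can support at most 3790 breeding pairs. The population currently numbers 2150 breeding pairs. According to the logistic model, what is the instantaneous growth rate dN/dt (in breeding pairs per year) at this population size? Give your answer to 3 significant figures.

118 breeding pairs per year

dN/dt = rN(1 − N/K) = 0.127 × 2150 × (1 − 2150/3790).
1 − 2150/3790 = 0.43272; dN/dt = 0.127 × 2150 × 0.43272 = 118.15.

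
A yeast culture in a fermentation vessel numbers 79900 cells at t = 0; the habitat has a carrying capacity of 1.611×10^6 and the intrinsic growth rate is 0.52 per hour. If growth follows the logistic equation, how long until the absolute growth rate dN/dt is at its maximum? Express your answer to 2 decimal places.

Logistic growth is fastest at N = K/2 = 805500.
A = (K − N₀)/N₀ = 19.163. Set K/(1 + A·e^(−rt)) = K/2 → A·e^(−rt) = 1.
e^(−0.52t) = 1/19.163 = 0.0521847, so t = ln(19.163)/0.52 = 2.953/0.52 = 5.6788.

5.68 hours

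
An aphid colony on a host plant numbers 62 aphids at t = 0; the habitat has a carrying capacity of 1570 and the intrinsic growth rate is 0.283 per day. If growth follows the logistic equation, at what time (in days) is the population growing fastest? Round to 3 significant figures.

Logistic growth is fastest at N = K/2 = 785.
A = (K − N₀)/N₀ = 24.323. Set K/(1 + A·e^(−rt)) = K/2 → A·e^(−rt) = 1.
e^(−0.283t) = 1/24.323 = 0.0411141, so t = ln(24.323)/0.283 = 3.1914/0.283 = 11.277.

11.3 days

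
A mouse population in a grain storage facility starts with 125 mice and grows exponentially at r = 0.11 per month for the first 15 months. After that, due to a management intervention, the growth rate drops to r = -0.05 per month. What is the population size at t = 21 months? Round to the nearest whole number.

Phase 1: N(15) = 125·e^(0.11×15) = 125·e^1.65 = 650.872.
Phase 2 runs for 21 − 15 = 6 months at r = -0.05.
N(21) = 650.872·e^(-0.05×6) = 650.872·e^-0.3 = 482.178.

482 mice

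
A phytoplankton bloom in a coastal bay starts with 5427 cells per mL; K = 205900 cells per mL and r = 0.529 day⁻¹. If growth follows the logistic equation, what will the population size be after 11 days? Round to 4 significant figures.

A = (K − N₀)/N₀ = (205900 − 5427)/5427 = 36.94.
N(t) = K/(1 + A·e^(−rt)) = 205900/(1 + 36.94×e^(−0.529×11)).
e^(−5.819) = 0.0029706; denominator = 1 + 36.94×0.0029706 = 1.1097.
N = 205900/1.1097 = 185540.

185500 cells per mL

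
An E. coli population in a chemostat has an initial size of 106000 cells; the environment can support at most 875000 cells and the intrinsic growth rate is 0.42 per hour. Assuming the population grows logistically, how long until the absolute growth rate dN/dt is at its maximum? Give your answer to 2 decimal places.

4.72 hours

Logistic growth is fastest at N = K/2 = 437500.
A = (K − N₀)/N₀ = 7.2547. Set K/(1 + A·e^(−rt)) = K/2 → A·e^(−rt) = 1.
e^(−0.42t) = 1/7.2547 = 0.137841, so t = ln(7.2547)/0.42 = 1.9817/0.42 = 4.7182.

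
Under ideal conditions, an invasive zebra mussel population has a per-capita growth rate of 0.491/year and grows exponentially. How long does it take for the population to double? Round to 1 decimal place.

1.4 years

Doubling time t_d = ln(2)/r = 0.6931/0.491 = 1.4117.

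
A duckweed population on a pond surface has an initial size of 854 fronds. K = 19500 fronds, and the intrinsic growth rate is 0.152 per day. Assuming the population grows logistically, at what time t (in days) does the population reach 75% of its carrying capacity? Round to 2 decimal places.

A = (K − N₀)/N₀ = (19500 − 854)/854 = 21.834.
Solve 19500/(1 + 21.834·e^(−0.152t)) = 14625: 1 + 21.834·e^(−0.152t) = 1.3333, so e^(−0.152t) = 0.0152669.
−0.152·t = ln(0.0152669) = -4.1821, so t = 4.1821/0.152 = 27.514.

27.51 days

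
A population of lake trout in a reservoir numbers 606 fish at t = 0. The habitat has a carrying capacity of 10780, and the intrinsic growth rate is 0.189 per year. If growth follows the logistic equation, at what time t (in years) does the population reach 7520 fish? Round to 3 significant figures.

A = (K − N₀)/N₀ = (10780 − 606)/606 = 16.789.
Solve 10780/(1 + 16.789·e^(−0.189t)) = 7520: 1 + 16.789·e^(−0.189t) = 1.4335, so e^(−0.189t) = 0.0258215.
−0.189·t = ln(0.0258215) = -3.6565, so t = 3.6565/0.189 = 19.347.

19.3 years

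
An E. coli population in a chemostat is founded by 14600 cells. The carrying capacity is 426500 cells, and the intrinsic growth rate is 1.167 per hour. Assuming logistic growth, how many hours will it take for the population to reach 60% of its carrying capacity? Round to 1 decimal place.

3.2 hours

A = (K − N₀)/N₀ = (426500 − 14600)/14600 = 28.212.
Solve 426500/(1 + 28.212·e^(−1.167t)) = 255900: 1 + 28.212·e^(−1.167t) = 1.6667, so e^(−1.167t) = 0.0236303.
−1.167·t = ln(0.0236303) = -3.7452, so t = 3.7452/1.167 = 3.2093.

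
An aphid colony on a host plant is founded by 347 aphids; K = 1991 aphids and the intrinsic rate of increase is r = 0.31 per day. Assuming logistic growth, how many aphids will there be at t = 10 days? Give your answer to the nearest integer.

A = (K − N₀)/N₀ = (1991 − 347)/347 = 4.7378.
N(t) = K/(1 + A·e^(−rt)) = 1991/(1 + 4.7378×e^(−0.31×10)).
e^(−3.1) = 0.045049; denominator = 1 + 4.7378×0.045049 = 1.2134.
N = 1991/1.2134 = 1640.8.

1641 aphids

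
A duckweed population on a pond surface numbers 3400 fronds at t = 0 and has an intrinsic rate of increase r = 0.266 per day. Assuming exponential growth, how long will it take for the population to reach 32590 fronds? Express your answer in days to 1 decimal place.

Set N₀·e^(rt) = 32590: e^(0.266·t) = 32590/3400 = 9.5853.
0.266·t = ln(9.5853) = 2.2602, so t = 2.2602/0.266 = 8.4971.

8.5 days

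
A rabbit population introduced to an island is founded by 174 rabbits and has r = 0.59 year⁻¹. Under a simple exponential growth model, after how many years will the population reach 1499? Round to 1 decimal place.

3.6 years

Set N₀·e^(rt) = 1499: e^(0.59·t) = 1499/174 = 8.6149.
0.59·t = ln(8.6149) = 2.1535, so t = 2.1535/0.59 = 3.65.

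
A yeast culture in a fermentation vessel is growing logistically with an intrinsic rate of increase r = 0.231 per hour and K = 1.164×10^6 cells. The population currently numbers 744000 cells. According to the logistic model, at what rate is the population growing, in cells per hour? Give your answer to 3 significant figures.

dN/dt = rN(1 − N/K) = 0.231 × 744000 × (1 − 744000/1.164×10^6).
1 − 744000/1.164×10^6 = 0.36082; dN/dt = 0.231 × 744000 × 0.36082 = 62013.

62000 cells per hour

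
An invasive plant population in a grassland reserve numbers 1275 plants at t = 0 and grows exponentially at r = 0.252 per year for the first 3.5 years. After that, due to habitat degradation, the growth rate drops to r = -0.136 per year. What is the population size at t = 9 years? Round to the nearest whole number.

1458 plants

Phase 1: N(3.5) = 1275·e^(0.252×3.5) = 1275·e^0.882 = 3080.05.
Phase 2 runs for 9 − 3.5 = 5.5 years at r = -0.136.
N(9) = 3080.05·e^(-0.136×5.5) = 3080.05·e^-0.748 = 1457.83.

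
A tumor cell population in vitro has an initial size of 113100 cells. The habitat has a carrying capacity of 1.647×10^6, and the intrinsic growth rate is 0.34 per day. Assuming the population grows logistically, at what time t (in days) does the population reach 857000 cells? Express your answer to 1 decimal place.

A = (K − N₀)/N₀ = (1.647×10^6 − 113100)/113100 = 13.562.
Solve 1.647×10^6/(1 + 13.562·e^(−0.34t)) = 857000: 1 + 13.562·e^(−0.34t) = 1.9218, so e^(−0.34t) = 0.0679691.
−0.34·t = ln(0.0679691) = -2.6887, so t = 2.6887/0.34 = 7.9079.

7.9 days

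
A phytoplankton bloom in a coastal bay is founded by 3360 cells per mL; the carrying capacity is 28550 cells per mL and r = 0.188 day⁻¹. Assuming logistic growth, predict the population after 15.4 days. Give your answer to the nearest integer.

A = (K − N₀)/N₀ = (28550 − 3360)/3360 = 7.497.
N(t) = K/(1 + A·e^(−rt)) = 28550/(1 + 7.497×e^(−0.188×15.4)).
e^(−2.895) = 0.055288; denominator = 1 + 7.497×0.055288 = 1.4145.
N = 28550/1.4145 = 20183.9.

20184 cells per mL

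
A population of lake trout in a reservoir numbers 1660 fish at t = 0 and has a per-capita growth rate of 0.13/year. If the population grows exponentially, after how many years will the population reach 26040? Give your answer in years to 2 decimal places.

21.18 years

Set N₀·e^(rt) = 26040: e^(0.13·t) = 26040/1660 = 15.687.
0.13·t = ln(15.687) = 2.7528, so t = 2.7528/0.13 = 21.176.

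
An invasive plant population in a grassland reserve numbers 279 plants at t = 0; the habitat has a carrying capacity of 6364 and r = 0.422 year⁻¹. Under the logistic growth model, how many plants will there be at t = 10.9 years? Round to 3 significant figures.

A = (K − N₀)/N₀ = (6364 − 279)/279 = 21.81.
N(t) = K/(1 + A·e^(−rt)) = 6364/(1 + 21.81×e^(−0.422×10.9)).
e^(−4.6) = 0.010054; denominator = 1 + 21.81×0.010054 = 1.2193.
N = 6364/1.2193 = 5219.5.

5220 plants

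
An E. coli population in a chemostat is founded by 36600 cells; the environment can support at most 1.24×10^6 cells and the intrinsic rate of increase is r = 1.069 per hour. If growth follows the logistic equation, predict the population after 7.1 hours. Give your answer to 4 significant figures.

1220000 cells

A = (K − N₀)/N₀ = (1.24×10^6 − 36600)/36600 = 32.88.
N(t) = K/(1 + A·e^(−rt)) = 1.24×10^6/(1 + 32.88×e^(−1.069×7.1)).
e^(−7.59) = 0.00050553; denominator = 1 + 32.88×0.00050553 = 1.0166.
N = 1.24×10^6/1.0166 = 1.219726×10^6.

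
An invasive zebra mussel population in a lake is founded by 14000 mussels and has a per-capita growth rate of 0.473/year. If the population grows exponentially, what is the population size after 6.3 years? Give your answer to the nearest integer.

275602 mussels

N(t) = N₀·e^(rt) = 14000 × e^(0.473×6.3) = 14000 × e^2.98.
e^2.98 ≈ 19.686, so N ≈ 14000 × 19.686 = 275602.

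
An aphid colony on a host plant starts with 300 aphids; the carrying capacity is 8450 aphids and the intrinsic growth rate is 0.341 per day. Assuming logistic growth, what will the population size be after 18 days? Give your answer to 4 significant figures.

A = (K − N₀)/N₀ = (8450 − 300)/300 = 27.167.
N(t) = K/(1 + A·e^(−rt)) = 8450/(1 + 27.167×e^(−0.341×18)).
e^(−6.138) = 0.0021592; denominator = 1 + 27.167×0.0021592 = 1.0587.
N = 8450/1.0587 = 7981.79.

7982 aphids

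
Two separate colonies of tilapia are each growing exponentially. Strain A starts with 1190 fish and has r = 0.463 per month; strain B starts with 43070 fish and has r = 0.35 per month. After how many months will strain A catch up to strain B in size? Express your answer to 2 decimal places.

31.76 months

Set 1190·e^(0.463t) = 43070·e^(0.35t).
e^((0.463 − 0.35)t) = 43070/1190 → e^(0.113·t) = 36.193.
0.113·t = ln(36.193) = 3.5889, so t = 3.5889/0.113 = 31.76.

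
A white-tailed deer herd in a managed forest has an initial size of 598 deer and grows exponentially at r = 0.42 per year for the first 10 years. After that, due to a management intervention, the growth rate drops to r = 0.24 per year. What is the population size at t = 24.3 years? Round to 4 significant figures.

Phase 1: N(10) = 598·e^(0.42×10) = 598·e^4.2 = 39878.4.
Phase 2 runs for 24.3 − 10 = 14.3 years at r = 0.24.
N(24.3) = 39878.4·e^(0.24×14.3) = 39878.4·e^3.432 = 1.233777×10^6.

1234000 deer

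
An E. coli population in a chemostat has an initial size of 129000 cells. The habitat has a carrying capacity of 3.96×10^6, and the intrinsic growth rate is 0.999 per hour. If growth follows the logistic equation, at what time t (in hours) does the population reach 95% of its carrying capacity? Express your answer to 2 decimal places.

6.34 hours

A = (K − N₀)/N₀ = (3.96×10^6 − 129000)/129000 = 29.698.
Solve 3.96×10^6/(1 + 29.698·e^(−0.999t)) = 3.762×10^6: 1 + 29.698·e^(−0.999t) = 1.0526, so e^(−0.999t) = 0.00177225.
−0.999·t = ln(0.00177225) = -6.3355, so t = 6.3355/0.999 = 6.3418.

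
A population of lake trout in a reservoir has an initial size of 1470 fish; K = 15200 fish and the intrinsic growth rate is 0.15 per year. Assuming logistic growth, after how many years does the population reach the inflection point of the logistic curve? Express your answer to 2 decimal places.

14.90 years

Logistic growth is fastest at N = K/2 = 7600.
A = (K − N₀)/N₀ = 9.3401. Set K/(1 + A·e^(−rt)) = K/2 → A·e^(−rt) = 1.
e^(−0.15t) = 1/9.3401 = 0.107065, so t = ln(9.3401)/0.15 = 2.2343/0.15 = 14.895.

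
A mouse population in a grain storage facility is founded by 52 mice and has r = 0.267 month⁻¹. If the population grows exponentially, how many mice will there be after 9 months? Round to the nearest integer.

575 mice

N(t) = N₀·e^(rt) = 52 × e^(0.267×9) = 52 × e^2.403.
e^2.403 ≈ 11.056, so N ≈ 52 × 11.056 = 574.927.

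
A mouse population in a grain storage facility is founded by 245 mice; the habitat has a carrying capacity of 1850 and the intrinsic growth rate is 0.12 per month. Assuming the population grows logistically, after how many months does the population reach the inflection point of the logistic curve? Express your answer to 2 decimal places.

Logistic growth is fastest at N = K/2 = 925.
A = (K − N₀)/N₀ = 6.551. Set K/(1 + A·e^(−rt)) = K/2 → A·e^(−rt) = 1.
e^(−0.12t) = 1/6.551 = 0.152648, so t = ln(6.551)/0.12 = 1.8796/0.12 = 15.664.

15.66 months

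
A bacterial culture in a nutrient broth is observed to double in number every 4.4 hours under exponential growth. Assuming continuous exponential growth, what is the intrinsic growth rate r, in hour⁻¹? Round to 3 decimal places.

r = ln(2)/t_d = 0.6931/4.4 = 0.15753.

0.158 per hour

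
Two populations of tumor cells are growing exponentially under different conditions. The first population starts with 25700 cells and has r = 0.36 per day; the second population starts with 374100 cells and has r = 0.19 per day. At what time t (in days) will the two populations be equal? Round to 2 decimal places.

15.75 days

Set 25700·e^(0.36t) = 374100·e^(0.19t).
e^((0.36 − 0.19)t) = 374100/25700 → e^(0.17·t) = 14.556.
0.17·t = ln(14.556) = 2.678, so t = 2.678/0.17 = 15.753.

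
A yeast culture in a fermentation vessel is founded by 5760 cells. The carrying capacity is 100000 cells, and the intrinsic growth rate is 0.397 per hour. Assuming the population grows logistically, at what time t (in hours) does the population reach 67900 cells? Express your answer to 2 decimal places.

A = (K − N₀)/N₀ = (100000 − 5760)/5760 = 16.361.
Solve 100000/(1 + 16.361·e^(−0.397t)) = 67900: 1 + 16.361·e^(−0.397t) = 1.4728, so e^(−0.397t) = 0.028895.
−0.397·t = ln(0.028895) = -3.5441, so t = 3.5441/0.397 = 8.9272.

8.93 hours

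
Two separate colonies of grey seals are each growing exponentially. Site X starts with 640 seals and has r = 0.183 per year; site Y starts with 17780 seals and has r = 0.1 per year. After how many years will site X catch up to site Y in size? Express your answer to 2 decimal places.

40.05 years

Set 640·e^(0.183t) = 17780·e^(0.1t).
e^((0.183 − 0.1)t) = 17780/640 → e^(0.083·t) = 27.781.
0.083·t = ln(27.781) = 3.3244, so t = 3.3244/0.083 = 40.053.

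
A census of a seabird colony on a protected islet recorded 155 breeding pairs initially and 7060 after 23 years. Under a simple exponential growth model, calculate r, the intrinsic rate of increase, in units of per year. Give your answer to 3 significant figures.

0.166 per year

From N(t) = N₀·e^(rt): e^(r·23) = 7060/155 = 45.548.
r·23 = ln(45.548) = 3.8188, so r = 3.8188/23 = 0.16603.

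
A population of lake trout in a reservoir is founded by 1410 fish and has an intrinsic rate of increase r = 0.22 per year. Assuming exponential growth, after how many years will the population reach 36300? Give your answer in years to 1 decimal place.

Set N₀·e^(rt) = 36300: e^(0.22·t) = 36300/1410 = 25.745.
0.22·t = ln(25.745) = 3.2482, so t = 3.2482/0.22 = 14.765.

14.8 years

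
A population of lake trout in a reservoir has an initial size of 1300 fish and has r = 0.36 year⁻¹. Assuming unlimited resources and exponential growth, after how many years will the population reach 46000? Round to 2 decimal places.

Set N₀·e^(rt) = 46000: e^(0.36·t) = 46000/1300 = 35.385.
0.36·t = ln(35.385) = 3.5663, so t = 3.5663/0.36 = 9.9063.

9.91 years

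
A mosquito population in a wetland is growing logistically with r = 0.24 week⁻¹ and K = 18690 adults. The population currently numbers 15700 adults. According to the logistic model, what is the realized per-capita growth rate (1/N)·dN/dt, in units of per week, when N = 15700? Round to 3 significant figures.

(1/N)·dN/dt = r(1 − N/K) = 0.24 × (1 − 15700/18690).
= 0.24 × 0.15998 = 0.038395.

0.0384 per week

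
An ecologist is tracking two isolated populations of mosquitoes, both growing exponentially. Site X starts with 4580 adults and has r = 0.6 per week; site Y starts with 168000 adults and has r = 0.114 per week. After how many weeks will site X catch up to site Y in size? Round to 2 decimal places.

Set 4580·e^(0.6t) = 168000·e^(0.114t).
e^((0.6 − 0.114)t) = 168000/4580 → e^(0.486·t) = 36.681.
0.486·t = ln(36.681) = 3.6023, so t = 3.6023/0.486 = 7.4121.

7.41 weeks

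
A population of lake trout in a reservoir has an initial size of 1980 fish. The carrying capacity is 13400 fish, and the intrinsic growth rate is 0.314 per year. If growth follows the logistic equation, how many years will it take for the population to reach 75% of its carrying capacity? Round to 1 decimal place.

9.1 years

A = (K − N₀)/N₀ = (13400 − 1980)/1980 = 5.7677.
Solve 13400/(1 + 5.7677·e^(−0.314t)) = 10050: 1 + 5.7677·e^(−0.314t) = 1.3333, so e^(−0.314t) = 0.0577933.
−0.314·t = ln(0.0577933) = -2.8509, so t = 2.8509/0.314 = 9.0792.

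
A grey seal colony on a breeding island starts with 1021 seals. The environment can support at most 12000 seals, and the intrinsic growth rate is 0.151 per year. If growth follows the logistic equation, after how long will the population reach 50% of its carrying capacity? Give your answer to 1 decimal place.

15.7 years

A = (K − N₀)/N₀ = (12000 − 1021)/1021 = 10.753.
Solve 12000/(1 + 10.753·e^(−0.151t)) = 6000: 1 + 10.753·e^(−0.151t) = 2, so e^(−0.151t) = 0.0929957.
−0.151·t = ln(0.0929957) = -2.3752, so t = 2.3752/0.151 = 15.73.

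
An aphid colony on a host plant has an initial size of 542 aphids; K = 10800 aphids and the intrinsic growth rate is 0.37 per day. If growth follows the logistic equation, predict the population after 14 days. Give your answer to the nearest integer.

9760 aphids

A = (K − N₀)/N₀ = (10800 − 542)/542 = 18.926.
N(t) = K/(1 + A·e^(−rt)) = 10800/(1 + 18.926×e^(−0.37×14)).
e^(−5.18) = 0.005628; denominator = 1 + 18.926×0.005628 = 1.1065.
N = 10800/1.1065 = 9760.36.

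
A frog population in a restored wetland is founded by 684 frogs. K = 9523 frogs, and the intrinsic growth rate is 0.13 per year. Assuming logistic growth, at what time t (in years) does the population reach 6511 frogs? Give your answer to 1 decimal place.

25.6 years

A = (K − N₀)/N₀ = (9523 − 684)/684 = 12.923.
Solve 9523/(1 + 12.923·e^(−0.13t)) = 6511: 1 + 12.923·e^(−0.13t) = 1.4626, so e^(−0.13t) = 0.0357981.
−0.13·t = ln(0.0357981) = -3.3299, so t = 3.3299/0.13 = 25.614.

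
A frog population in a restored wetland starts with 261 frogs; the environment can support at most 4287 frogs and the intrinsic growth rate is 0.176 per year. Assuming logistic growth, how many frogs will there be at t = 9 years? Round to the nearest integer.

A = (K − N₀)/N₀ = (4287 − 261)/261 = 15.425.
N(t) = K/(1 + A·e^(−rt)) = 4287/(1 + 15.425×e^(−0.176×9)).
e^(−1.584) = 0.20515; denominator = 1 + 15.425×0.20515 = 4.1645.
N = 4287/4.1645 = 1029.41.

1029 frogs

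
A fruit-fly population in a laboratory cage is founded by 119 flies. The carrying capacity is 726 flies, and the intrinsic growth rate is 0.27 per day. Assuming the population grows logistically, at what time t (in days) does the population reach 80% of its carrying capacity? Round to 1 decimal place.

A = (K − N₀)/N₀ = (726 − 119)/119 = 5.1008.
Solve 726/(1 + 5.1008·e^(−0.27t)) = 580.8: 1 + 5.1008·e^(−0.27t) = 1.25, so e^(−0.27t) = 0.0490115.
−0.27·t = ln(0.0490115) = -3.0157, so t = 3.0157/0.27 = 11.169.

11.2 days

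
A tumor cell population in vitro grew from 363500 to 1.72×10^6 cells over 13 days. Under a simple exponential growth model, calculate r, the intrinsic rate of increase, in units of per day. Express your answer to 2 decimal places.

From N(t) = N₀·e^(rt): e^(r·13) = 1.72×10^6/363500 = 4.7318.
r·13 = ln(4.7318) = 1.5543, so r = 1.5543/13 = 0.11956.

0.12 per day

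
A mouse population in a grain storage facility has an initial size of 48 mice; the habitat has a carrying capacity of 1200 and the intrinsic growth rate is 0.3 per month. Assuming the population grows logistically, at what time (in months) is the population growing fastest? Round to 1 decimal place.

10.6 months

Logistic growth is fastest at N = K/2 = 600.
A = (K − N₀)/N₀ = 24. Set K/(1 + A·e^(−rt)) = K/2 → A·e^(−rt) = 1.
e^(−0.3t) = 1/24 = 0.0416667, so t = ln(24)/0.3 = 3.1781/0.3 = 10.594.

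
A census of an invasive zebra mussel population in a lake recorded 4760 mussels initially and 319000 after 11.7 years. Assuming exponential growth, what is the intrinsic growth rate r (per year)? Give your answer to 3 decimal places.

From N(t) = N₀·e^(rt): e^(r·11.7) = 319000/4760 = 67.017.
r·11.7 = ln(67.017) = 4.2049, so r = 4.2049/11.7 = 0.3594.

0.359 per year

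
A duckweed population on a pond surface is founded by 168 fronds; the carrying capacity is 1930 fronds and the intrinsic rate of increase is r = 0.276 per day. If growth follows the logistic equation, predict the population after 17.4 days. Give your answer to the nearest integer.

A = (K − N₀)/N₀ = (1930 − 168)/168 = 10.488.
N(t) = K/(1 + A·e^(−rt)) = 1930/(1 + 10.488×e^(−0.276×17.4)).
e^(−4.802) = 0.00821; denominator = 1 + 10.488×0.00821 = 1.0861.
N = 1930/1.0861 = 1776.99.

1777 fronds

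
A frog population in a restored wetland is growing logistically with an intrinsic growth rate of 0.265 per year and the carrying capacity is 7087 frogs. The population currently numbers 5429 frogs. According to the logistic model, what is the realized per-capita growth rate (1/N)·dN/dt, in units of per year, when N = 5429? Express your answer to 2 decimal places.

0.06 per year

(1/N)·dN/dt = r(1 − N/K) = 0.265 × (1 − 5429/7087).
= 0.265 × 0.23395 = 0.061997.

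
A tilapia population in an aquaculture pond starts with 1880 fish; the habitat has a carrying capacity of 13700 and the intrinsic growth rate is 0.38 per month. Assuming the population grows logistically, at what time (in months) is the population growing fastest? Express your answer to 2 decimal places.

4.84 months

Logistic growth is fastest at N = K/2 = 6850.
A = (K − N₀)/N₀ = 6.2872. Set K/(1 + A·e^(−rt)) = K/2 → A·e^(−rt) = 1.
e^(−0.38t) = 1/6.2872 = 0.159052, so t = ln(6.2872)/0.38 = 1.8385/0.38 = 4.8382.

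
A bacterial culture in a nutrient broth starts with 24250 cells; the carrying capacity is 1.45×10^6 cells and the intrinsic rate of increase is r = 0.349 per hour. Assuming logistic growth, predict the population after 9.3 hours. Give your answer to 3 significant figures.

441000 cells

A = (K − N₀)/N₀ = (1.45×10^6 − 24250)/24250 = 58.794.
N(t) = K/(1 + A·e^(−rt)) = 1.45×10^6/(1 + 58.794×e^(−0.349×9.3)).
e^(−3.246) = 0.038941; denominator = 1 + 58.794×0.038941 = 3.2895.
N = 1.45×10^6/3.2895 = 440795.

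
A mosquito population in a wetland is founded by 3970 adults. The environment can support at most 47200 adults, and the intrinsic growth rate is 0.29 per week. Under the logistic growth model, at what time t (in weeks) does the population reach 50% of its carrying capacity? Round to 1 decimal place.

A = (K − N₀)/N₀ = (47200 − 3970)/3970 = 10.889.
Solve 47200/(1 + 10.889·e^(−0.29t)) = 23600: 1 + 10.889·e^(−0.29t) = 2, so e^(−0.29t) = 0.0918344.
−0.29·t = ln(0.0918344) = -2.3878, so t = 2.3878/0.29 = 8.2337.

8.2 weeks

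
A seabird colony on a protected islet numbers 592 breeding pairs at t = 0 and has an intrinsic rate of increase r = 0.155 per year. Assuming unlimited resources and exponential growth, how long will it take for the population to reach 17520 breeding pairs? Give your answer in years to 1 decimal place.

21.9 years

Set N₀·e^(rt) = 17520: e^(0.155·t) = 17520/592 = 29.595.
0.155·t = ln(29.595) = 3.3876, so t = 3.3876/0.155 = 21.855.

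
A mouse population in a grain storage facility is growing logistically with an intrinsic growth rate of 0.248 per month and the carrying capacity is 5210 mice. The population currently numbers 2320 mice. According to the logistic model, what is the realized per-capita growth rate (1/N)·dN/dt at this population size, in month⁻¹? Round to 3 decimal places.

(1/N)·dN/dt = r(1 − N/K) = 0.248 × (1 − 2320/5210).
= 0.248 × 0.5547 = 0.13757.

0.138 per month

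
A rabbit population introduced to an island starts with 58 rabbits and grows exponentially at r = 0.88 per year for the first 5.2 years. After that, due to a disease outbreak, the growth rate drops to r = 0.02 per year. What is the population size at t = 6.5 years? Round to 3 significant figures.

5780 rabbits

Phase 1: N(5.2) = 58·e^(0.88×5.2) = 58·e^4.576 = 5633.26.
Phase 2 runs for 6.5 − 5.2 = 1.3 years at r = 0.02.
N(6.5) = 5633.26·e^(0.02×1.3) = 5633.26·e^0.026 = 5781.64.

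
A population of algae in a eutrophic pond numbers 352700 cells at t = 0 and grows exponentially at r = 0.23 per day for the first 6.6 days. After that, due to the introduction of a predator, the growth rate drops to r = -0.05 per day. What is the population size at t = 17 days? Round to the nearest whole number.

Phase 1: N(6.6) = 352700·e^(0.23×6.6) = 352700·e^1.518 = 1.609402×10^6.
Phase 2 runs for 17 − 6.6 = 10.4 days at r = -0.05.
N(17) = 1.609402×10^6·e^(-0.05×10.4) = 1.609402×10^6·e^-0.52 = 956822.

956822 cells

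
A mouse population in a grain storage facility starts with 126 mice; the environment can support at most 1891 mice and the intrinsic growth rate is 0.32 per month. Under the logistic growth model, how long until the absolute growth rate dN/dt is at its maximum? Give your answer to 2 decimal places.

8.25 months

Logistic growth is fastest at N = K/2 = 945.5.
A = (K − N₀)/N₀ = 14.008. Set K/(1 + A·e^(−rt)) = K/2 → A·e^(−rt) = 1.
e^(−0.32t) = 1/14.008 = 0.0713881, so t = ln(14.008)/0.32 = 2.6396/0.32 = 8.2488.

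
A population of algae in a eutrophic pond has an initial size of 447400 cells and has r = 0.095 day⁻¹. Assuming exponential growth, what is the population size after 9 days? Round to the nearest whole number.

N(t) = N₀·e^(rt) = 447400 × e^(0.095×9) = 447400 × e^0.855.
e^0.855 ≈ 2.3514, so N ≈ 447400 × 2.3514 = 1.052005×10^6.

1052005 cells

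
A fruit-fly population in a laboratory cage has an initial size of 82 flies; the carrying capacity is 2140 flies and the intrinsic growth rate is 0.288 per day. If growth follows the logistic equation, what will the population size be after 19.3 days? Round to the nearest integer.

A = (K − N₀)/N₀ = (2140 − 82)/82 = 25.098.
N(t) = K/(1 + A·e^(−rt)) = 2140/(1 + 25.098×e^(−0.288×19.3)).
e^(−5.558) = 0.0038549; denominator = 1 + 25.098×0.0038549 = 1.0967.
N = 2140/1.0967 = 1951.22.

1951 flies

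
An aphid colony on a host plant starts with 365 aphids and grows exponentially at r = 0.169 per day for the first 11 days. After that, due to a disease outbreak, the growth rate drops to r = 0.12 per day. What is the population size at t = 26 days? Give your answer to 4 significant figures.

Phase 1: N(11) = 365·e^(0.169×11) = 365·e^1.859 = 2342.32.
Phase 2 runs for 26 − 11 = 15 days at r = 0.12.
N(26) = 2342.32·e^(0.12×15) = 2342.32·e^1.8 = 14170.2.

14170 aphids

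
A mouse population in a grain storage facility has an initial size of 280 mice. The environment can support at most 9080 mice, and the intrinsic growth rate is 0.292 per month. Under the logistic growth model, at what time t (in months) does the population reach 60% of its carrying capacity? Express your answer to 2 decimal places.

13.20 months

A = (K − N₀)/N₀ = (9080 − 280)/280 = 31.429.
Solve 9080/(1 + 31.429·e^(−0.292t)) = 5448: 1 + 31.429·e^(−0.292t) = 1.6667, so e^(−0.292t) = 0.0212121.
−0.292·t = ln(0.0212121) = -3.8532, so t = 3.8532/0.292 = 13.196.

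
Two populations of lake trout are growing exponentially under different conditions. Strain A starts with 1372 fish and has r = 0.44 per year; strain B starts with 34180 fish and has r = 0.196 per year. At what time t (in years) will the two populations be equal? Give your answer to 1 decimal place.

13.2 years

Set 1372·e^(0.44t) = 34180·e^(0.196t).
e^((0.44 − 0.196)t) = 34180/1372 → e^(0.244·t) = 24.913.
0.244·t = ln(24.913) = 3.2154, so t = 3.2154/0.244 = 13.178.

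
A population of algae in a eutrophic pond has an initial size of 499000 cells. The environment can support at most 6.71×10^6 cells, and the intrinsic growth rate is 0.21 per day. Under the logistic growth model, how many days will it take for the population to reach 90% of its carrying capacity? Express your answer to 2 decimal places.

22.47 days

A = (K − N₀)/N₀ = (6.71×10^6 − 499000)/499000 = 12.447.
Solve 6.71×10^6/(1 + 12.447·e^(−0.21t)) = 6.039×10^6: 1 + 12.447·e^(−0.21t) = 1.1111, so e^(−0.21t) = 0.00892681.
−0.21·t = ln(0.00892681) = -4.7187, so t = 4.7187/0.21 = 22.47.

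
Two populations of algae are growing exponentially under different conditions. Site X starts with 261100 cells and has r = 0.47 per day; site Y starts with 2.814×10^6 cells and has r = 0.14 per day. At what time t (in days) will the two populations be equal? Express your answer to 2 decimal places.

7.20 days

Set 261100·e^(0.47t) = 2.814×10^6·e^(0.14t).
e^((0.47 − 0.14)t) = 2.814×10^6/261100 → e^(0.33·t) = 10.777.
0.33·t = ln(10.777) = 2.3775, so t = 2.3775/0.33 = 7.2044.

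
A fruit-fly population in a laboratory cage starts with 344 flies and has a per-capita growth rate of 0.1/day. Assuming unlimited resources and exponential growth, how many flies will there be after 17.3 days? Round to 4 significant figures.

N(t) = N₀·e^(rt) = 344 × e^(0.1×17.3) = 344 × e^1.73.
e^1.73 ≈ 5.6407, so N ≈ 344 × 5.6407 = 1940.38.

1940 flies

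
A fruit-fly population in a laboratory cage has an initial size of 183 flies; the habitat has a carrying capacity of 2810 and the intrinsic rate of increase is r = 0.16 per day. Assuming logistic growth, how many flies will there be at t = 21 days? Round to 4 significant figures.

A = (K − N₀)/N₀ = (2810 − 183)/183 = 14.355.
N(t) = K/(1 + A·e^(−rt)) = 2810/(1 + 14.355×e^(−0.16×21)).
e^(−3.36) = 0.034735; denominator = 1 + 14.355×0.034735 = 1.4986.
N = 2810/1.4986 = 1875.04.

1875 flies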